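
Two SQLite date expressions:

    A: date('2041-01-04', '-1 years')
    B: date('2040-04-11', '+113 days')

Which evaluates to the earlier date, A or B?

A

A = 2040-01-04.
B = 2040-08-02.
A is earlier.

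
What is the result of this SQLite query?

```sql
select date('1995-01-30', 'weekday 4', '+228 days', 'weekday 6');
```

1995-09-23

`weekday 4` advances to the next Thursday; 1995-01-30 is a Monday, so it moves forward to 1995-02-02.
Applying '+228 days' to 1995-02-02: counting 228 days forward gives 1995-09-18.
`weekday 6` advances to the next Saturday; 1995-09-18 is a Monday, so it moves forward to 1995-09-23.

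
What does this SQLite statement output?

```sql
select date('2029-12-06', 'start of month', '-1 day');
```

2029-11-30

`start of month` rewinds 2029-12-06 to 2029-12-01.
Going back 1 day from 2029-12-01 reaches 2029-11-30 (last day of November, 30 days).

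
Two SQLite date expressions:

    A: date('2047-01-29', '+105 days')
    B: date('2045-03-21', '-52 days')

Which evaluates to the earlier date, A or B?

A = 2047-05-14.
B = 2045-01-28.
B is earlier.

B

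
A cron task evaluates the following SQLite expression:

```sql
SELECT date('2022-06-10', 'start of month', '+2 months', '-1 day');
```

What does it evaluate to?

`start of month` rewinds 2022-06-10 to 2022-06-01.
Adding +2 months to 2022-06-01 gives 2022-08-01.
Going back 1 day from 2022-08-01 reaches 2022-07-31 (last day of July, 31 days).

2022-07-31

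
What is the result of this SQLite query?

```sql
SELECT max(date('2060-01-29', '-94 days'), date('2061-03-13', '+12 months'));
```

date('2060-01-29', '-94 days') → 2059-10-27.
date('2061-03-13', '+12 months') → 2062-03-13.
Later of the two is 2062-03-13.

2062-03-13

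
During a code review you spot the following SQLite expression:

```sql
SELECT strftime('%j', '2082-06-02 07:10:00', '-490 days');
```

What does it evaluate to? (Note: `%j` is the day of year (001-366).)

First apply '-490 days': 2082-06-02 07:10:00 → 2081-01-28 07:10:00.
Day-of-year for 2081-01-28: days since 2081-01-01 inclusive = 28, zero-padded to 028.

028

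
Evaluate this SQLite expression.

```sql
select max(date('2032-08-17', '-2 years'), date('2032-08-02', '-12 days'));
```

date('2032-08-17', '-2 years') → 2030-08-17.
date('2032-08-02', '-12 days') → 2032-07-21.
Later of the two is 2032-07-21.

2032-07-21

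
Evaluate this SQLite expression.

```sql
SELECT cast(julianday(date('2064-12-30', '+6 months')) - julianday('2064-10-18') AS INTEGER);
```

255

Adding +6 months to 2064-12-30 gives 2065-06-30.
13 days remain in October 2064 after the 18th (31 − 18).
Full months from November 2064 through May 2065 contribute their day counts.
Then 30 days into June 2065.
Total: 13 + 30 + 31 + 31 + 28 + 31 + 30 + 31 + 30 = 255.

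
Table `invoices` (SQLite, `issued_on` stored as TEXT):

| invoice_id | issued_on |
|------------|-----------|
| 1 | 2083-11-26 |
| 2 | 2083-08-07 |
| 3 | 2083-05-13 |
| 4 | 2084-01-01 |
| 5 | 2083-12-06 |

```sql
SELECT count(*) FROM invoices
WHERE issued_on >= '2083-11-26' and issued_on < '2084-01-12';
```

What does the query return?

Rows in [2083-11-26, 2084-01-12): 2083-11-26, 2084-01-01, 2083-12-06 → 3 rows.

3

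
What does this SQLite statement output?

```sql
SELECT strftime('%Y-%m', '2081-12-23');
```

2081-12

`%Y-%m` extracts the year-month: 2081-12.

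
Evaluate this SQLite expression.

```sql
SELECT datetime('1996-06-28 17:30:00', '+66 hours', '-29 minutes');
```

1996-07-01 11:01:00

+66 hours from 1996-06-28 17:30:00 is 1996-07-01 11:30:00 (crosses midnight).
-29 minutes from 1996-07-01 11:30:00 is 1996-07-01 11:01:00.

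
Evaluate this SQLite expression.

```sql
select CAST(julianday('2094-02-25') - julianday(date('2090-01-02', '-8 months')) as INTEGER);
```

1760

Adding -8 months to 2090-01-02 gives 2089-05-02.
29 days remain in May 2089 after the 2nd (31 − 2).
Full months from June 2089 through January 2094 contribute their day counts.
Then 25 days into February 2094.
Total: 29 + 30 + 31 + 31 + 30 + 31 + 30 + 31 + 31 + 28 + 31 + 30 + 31 + 30 + 31 + 31 + 30 + 31 + 30 + 31 + 31 + 28 + 31 + 30 + 31 + 30 + 31 + 31 + 30 + 31 + 30 + 31 + 31 + 29 + 31 + 30 + 31 + 30 + 31 + 31 + 30 + 31 + 30 + 31 + 31 + 28 + 31 + 30 + 31 + 30 + 31 + 31 + 30 + 31 + 30 + 31 + 31 + 25 = 1760.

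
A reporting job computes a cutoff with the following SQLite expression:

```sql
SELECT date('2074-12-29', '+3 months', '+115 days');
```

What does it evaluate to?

Adding +3 months to 2074-12-29 gives 2075-03-29.
Applying '+115 days' to 2075-03-29: counting 115 days forward gives 2075-07-22.

2075-07-22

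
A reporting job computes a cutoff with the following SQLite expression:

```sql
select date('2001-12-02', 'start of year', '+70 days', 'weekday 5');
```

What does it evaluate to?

2001-03-16

`start of year` rewinds 2001-12-02 to 2001-01-01.
Applying '+70 days' to 2001-01-01: counting 70 days forward gives 2001-03-12.
`weekday 5` advances to the next Friday; 2001-03-12 is a Monday, so it moves forward to 2001-03-16.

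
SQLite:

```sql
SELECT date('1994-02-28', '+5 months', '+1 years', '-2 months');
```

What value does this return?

Adding +5 months to 1994-02-28 gives 1994-07-28.
Adding +1 year to 1994-07-28 gives 1995-07-28.
Adding -2 months to 1995-07-28 gives 1995-05-28.

1995-05-28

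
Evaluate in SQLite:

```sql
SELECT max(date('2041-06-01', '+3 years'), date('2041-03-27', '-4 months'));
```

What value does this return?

date('2041-06-01', '+3 years') → 2044-06-01.
date('2041-03-27', '-4 months') → 2040-11-27.
Later of the two is 2044-06-01.

2044-06-01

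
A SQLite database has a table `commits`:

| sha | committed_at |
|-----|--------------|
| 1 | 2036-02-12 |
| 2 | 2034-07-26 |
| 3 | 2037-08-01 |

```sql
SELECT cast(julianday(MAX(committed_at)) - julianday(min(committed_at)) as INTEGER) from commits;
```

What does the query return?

1102

MIN = 2034-07-26, MAX = 2037-08-01.
5 days remain in July 2034 after the 26th (31 − 26).
Full months from August 2034 through July 2037 contribute their day counts.
Then 1 day into August 2037.
Total: 5 + 31 + 30 + 31 + 30 + 31 + 31 + 28 + 31 + 30 + 31 + 30 + 31 + 31 + 30 + 31 + 30 + 31 + 31 + 29 + 31 + 30 + 31 + 30 + 31 + 31 + 30 + 31 + 30 + 31 + 31 + 28 + 31 + 30 + 31 + 30 + 31 + 1 = 1102.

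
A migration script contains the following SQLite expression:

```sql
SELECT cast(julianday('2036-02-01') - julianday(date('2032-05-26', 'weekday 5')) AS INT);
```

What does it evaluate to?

1344

`weekday 5` advances to the next Friday; 2032-05-26 is a Wednesday, so it moves forward to 2032-05-28.
3 days remain in May 2032 after the 28th (31 − 28).
Full months from June 2032 through January 2036 contribute their day counts.
Then 1 day into February 2036.
Total: 3 + 30 + 31 + 31 + 30 + 31 + 30 + 31 + 31 + 28 + 31 + 30 + 31 + 30 + 31 + 31 + 30 + 31 + 30 + 31 + 31 + 28 + 31 + 30 + 31 + 30 + 31 + 31 + 30 + 31 + 30 + 31 + 31 + 28 + 31 + 30 + 31 + 30 + 31 + 31 + 30 + 31 + 30 + 31 + 31 + 1 = 1344.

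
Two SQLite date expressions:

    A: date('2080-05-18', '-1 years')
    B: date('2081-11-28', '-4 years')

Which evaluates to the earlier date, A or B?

B

A = 2079-05-18.
B = 2077-11-28.
B is earlier.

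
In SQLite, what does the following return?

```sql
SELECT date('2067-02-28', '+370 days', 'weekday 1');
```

Applying '+370 days' to 2067-02-28: counting 370 days forward gives 2068-03-04.
`weekday 1` advances to the next Monday; 2068-03-04 is a Sunday, so it moves forward to 2068-03-05.

2068-03-05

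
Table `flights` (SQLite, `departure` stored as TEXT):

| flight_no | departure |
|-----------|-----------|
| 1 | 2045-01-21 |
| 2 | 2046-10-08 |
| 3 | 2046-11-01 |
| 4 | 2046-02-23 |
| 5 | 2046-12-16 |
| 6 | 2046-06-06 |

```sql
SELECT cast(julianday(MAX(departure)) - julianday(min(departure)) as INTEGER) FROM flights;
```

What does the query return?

MIN = 2045-01-21, MAX = 2046-12-16.
10 days remain in January 2045 after the 21st (31 − 21).
Full months from February 2045 through November 2046 contribute their day counts.
Then 16 days into December 2046.
Total: 10 + 28 + 31 + 30 + 31 + 30 + 31 + 31 + 30 + 31 + 30 + 31 + 31 + 28 + 31 + 30 + 31 + 30 + 31 + 31 + 30 + 31 + 30 + 16 = 694.

694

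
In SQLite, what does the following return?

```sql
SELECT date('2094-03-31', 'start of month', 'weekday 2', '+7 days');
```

2094-03-09

`start of month` rewinds 2094-03-31 to 2094-03-01.
`weekday 2` advances to the next Tuesday; 2094-03-01 is a Monday, so it moves forward to 2094-03-02.
Advancing 7 more days within March lands on 2094-03-09.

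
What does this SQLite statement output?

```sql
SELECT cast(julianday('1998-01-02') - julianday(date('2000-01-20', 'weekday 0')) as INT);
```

-751

`weekday 0` advances to the next Sunday; 2000-01-20 is a Thursday, so it moves forward to 2000-01-23.
29 days remain in January 1998 after the 2nd (31 − 2).
Full months from February 1998 through December 1999 contribute their day counts.
Then 23 days into January 2000.
Total: 29 + 28 + 31 + 30 + 31 + 30 + 31 + 31 + 30 + 31 + 30 + 31 + 31 + 28 + 31 + 30 + 31 + 30 + 31 + 31 + 30 + 31 + 30 + 31 + 23 = 751.
The subtraction is earlier − later, so the result is −751 → -751.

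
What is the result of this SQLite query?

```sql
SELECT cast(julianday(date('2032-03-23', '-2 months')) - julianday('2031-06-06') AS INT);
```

231

Adding -2 months to 2032-03-23 gives 2032-01-23.
24 days remain in June 2031 after the 6th (30 − 6).
Full months from July 2031 through December 2031 contribute their day counts.
Then 23 days into January 2032.
Total: 24 + 31 + 31 + 30 + 31 + 30 + 31 + 23 = 231.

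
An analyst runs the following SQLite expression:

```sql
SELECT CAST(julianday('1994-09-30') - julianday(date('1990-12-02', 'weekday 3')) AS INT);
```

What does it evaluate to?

`weekday 3` advances to the next Wednesday; 1990-12-02 is a Sunday, so it moves forward to 1990-12-05.
26 days remain in December 1990 after the 5th (31 − 5).
Full months from January 1991 through August 1994 contribute their day counts.
Then 30 days into September 1994.
Total: 26 + 31 + 28 + 31 + 30 + 31 + 30 + 31 + 31 + 30 + 31 + 30 + 31 + 31 + 29 + 31 + 30 + 31 + 30 + 31 + 31 + 30 + 31 + 30 + 31 + 31 + 28 + 31 + 30 + 31 + 30 + 31 + 31 + 30 + 31 + 30 + 31 + 31 + 28 + 31 + 30 + 31 + 30 + 31 + 31 + 30 = 1395.

1395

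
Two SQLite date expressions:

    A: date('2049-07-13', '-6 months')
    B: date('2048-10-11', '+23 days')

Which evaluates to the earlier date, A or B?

B

A = 2049-01-13.
B = 2048-11-03.
B is earlier.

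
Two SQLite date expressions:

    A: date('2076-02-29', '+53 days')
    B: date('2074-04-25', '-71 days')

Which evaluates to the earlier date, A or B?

A = 2076-04-22.
B = 2074-02-13.
B is earlier.

B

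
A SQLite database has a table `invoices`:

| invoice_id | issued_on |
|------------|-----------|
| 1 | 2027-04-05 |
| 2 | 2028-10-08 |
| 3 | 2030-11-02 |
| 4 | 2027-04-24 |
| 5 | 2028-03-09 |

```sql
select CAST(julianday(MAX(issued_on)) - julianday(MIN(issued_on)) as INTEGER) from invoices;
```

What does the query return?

MIN = 2027-04-05, MAX = 2030-11-02.
25 days remain in April 2027 after the 5th (30 − 5).
Full months from May 2027 through October 2030 contribute their day counts.
Then 2 days into November 2030.
Total: 25 + 31 + 30 + 31 + 31 + 30 + 31 + 30 + 31 + 31 + 29 + 31 + 30 + 31 + 30 + 31 + 31 + 30 + 31 + 30 + 31 + 31 + 28 + 31 + 30 + 31 + 30 + 31 + 31 + 30 + 31 + 30 + 31 + 31 + 28 + 31 + 30 + 31 + 30 + 31 + 31 + 30 + 31 + 2 = 1307.

1307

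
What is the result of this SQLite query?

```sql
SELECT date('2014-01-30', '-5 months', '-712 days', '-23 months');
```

Adding -5 months to 2014-01-30 gives 2013-08-30.
Applying '-712 days' to 2013-08-30: counting 712 days back gives 2011-09-18.
Adding -23 months to 2011-09-18 gives 2009-10-18.

2009-10-18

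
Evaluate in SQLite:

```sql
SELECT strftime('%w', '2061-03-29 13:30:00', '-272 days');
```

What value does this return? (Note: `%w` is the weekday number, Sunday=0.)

First apply '-272 days': 2061-03-29 13:30:00 → 2060-06-30 13:30:00.
2060-06-30 is a Wednesday; with Sunday=0 that is 3.

3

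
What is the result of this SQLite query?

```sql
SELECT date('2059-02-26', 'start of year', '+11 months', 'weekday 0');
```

2059-12-07

`start of year` rewinds 2059-02-26 to 2059-01-01.
Adding +11 months to 2059-01-01 gives 2059-12-01.
`weekday 0` advances to the next Sunday; 2059-12-01 is a Monday, so it moves forward to 2059-12-07.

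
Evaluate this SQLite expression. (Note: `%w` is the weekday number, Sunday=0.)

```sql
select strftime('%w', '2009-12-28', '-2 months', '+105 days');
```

3

First apply '-2 months', '+105 days': 2009-12-28 → 2010-02-10.
2010-02-10 is a Wednesday; with Sunday=0 that is 3.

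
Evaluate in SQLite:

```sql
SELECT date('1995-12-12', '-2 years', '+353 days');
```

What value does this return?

Adding -2 years to 1995-12-12 gives 1993-12-12.
Applying '+353 days' to 1993-12-12: counting 353 days forward gives 1994-11-30.

1994-11-30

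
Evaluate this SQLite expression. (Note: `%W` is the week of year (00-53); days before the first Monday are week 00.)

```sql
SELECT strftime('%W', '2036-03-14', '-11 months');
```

First apply '-11 months': 2036-03-14 → 2035-04-14.
2035-04-14 is a Saturday. SQLite's %W counts Mondays since the year started; the result is 15.

15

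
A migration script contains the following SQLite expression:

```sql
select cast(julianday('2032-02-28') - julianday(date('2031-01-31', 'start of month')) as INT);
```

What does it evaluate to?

423

`start of month` rewinds 2031-01-31 to 2031-01-01.
30 days remain in January 2031 after the 1st (31 − 1).
Full months from February 2031 through January 2032 contribute their day counts.
Then 28 days into February 2032.
Total: 30 + 28 + 31 + 30 + 31 + 30 + 31 + 31 + 30 + 31 + 30 + 31 + 31 + 28 = 423.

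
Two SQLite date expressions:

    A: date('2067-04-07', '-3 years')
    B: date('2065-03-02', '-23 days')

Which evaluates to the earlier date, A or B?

A

A = 2064-04-07.
B = 2065-02-07.
A is earlier.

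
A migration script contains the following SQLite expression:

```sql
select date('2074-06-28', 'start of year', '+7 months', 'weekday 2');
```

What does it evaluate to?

2074-08-07

`start of year` rewinds 2074-06-28 to 2074-01-01.
Adding +7 months to 2074-01-01 gives 2074-08-01.
`weekday 2` advances to the next Tuesday; 2074-08-01 is a Wednesday, so it moves forward to 2074-08-07.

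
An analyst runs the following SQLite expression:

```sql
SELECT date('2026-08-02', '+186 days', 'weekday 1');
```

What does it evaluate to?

2027-02-08

Applying '+186 days' to 2026-08-02: counting 186 days forward gives 2027-02-04.
`weekday 1` advances to the next Monday; 2027-02-04 is a Thursday, so it moves forward to 2027-02-08.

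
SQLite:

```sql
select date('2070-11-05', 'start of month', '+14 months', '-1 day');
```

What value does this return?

2071-12-31

`start of month` rewinds 2070-11-05 to 2070-11-01.
Adding +14 months to 2070-11-01 gives 2072-01-01.
Going back 1 day from 2072-01-01 reaches 2071-12-31 (last day of December, 31 days).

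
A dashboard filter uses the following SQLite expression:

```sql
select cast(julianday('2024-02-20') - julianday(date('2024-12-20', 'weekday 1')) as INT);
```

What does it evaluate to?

-307

`weekday 1` advances to the next Monday; 2024-12-20 is a Friday, so it moves forward to 2024-12-23.
9 days remain in February 2024 after the 20th (29 − 20).
Full months from March 2024 through November 2024 contribute their day counts.
Then 23 days into December 2024.
Total: 9 + 31 + 30 + 31 + 30 + 31 + 31 + 30 + 31 + 30 + 23 = 307.
The subtraction is earlier − later, so the result is −307 → -307.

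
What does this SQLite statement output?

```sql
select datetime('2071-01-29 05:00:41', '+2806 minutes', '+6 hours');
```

2806 minutes = 46h 46m; +2806 minutes from 2071-01-29 05:00:41 is 2071-01-31 03:46:41 (crosses midnight).
+6 hours from 2071-01-31 03:46:41 is 2071-01-31 09:46:41.

2071-01-31 09:46:41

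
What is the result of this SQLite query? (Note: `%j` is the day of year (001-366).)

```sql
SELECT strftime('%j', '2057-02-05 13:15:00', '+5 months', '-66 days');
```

120

First apply '+5 months', '-66 days': 2057-02-05 13:15:00 → 2057-04-30 13:15:00.
Day-of-year for 2057-04-30: days since 2057-01-01 inclusive = 120, zero-padded to 120.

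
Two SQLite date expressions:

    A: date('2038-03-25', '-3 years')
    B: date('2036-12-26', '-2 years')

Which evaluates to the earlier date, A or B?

A = 2035-03-25.
B = 2034-12-26.
B is earlier.

B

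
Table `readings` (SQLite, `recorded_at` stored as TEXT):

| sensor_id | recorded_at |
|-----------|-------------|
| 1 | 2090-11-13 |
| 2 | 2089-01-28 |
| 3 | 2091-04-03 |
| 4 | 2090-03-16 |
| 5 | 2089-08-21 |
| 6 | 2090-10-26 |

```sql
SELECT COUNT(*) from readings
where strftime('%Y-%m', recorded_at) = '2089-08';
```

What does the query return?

Rows with year-month 2089-08: 2089-08-21 → 1.

1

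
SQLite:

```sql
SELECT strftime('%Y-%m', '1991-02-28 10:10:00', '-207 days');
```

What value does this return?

First apply '-207 days': 1991-02-28 10:10:00 → 1990-08-05 10:10:00.
`%Y-%m` extracts the year-month: 1990-08.

1990-08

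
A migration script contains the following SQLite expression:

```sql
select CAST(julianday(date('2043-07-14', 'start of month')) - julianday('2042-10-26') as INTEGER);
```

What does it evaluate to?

248

`start of month` rewinds 2043-07-14 to 2043-07-01.
5 days remain in October 2042 after the 26th (31 − 26).
Full months from November 2042 through June 2043 contribute their day counts.
Then 1 day into July 2043.
Total: 5 + 30 + 31 + 31 + 28 + 31 + 30 + 31 + 30 + 1 = 248.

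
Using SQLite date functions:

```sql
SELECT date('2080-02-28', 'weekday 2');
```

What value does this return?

2080-03-05

`weekday 2` advances to the next Tuesday; 2080-02-28 is a Wednesday, so it moves forward to 2080-03-05.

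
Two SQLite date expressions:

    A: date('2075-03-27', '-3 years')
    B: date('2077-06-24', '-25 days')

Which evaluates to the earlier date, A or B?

A

A = 2072-03-27.
B = 2077-05-30.
A is earlier.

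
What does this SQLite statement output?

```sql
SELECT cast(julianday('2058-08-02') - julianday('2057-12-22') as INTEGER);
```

223

9 days remain in December 2057 after the 22nd (31 − 22).
Full months from January 2058 through July 2058 contribute their day counts.
Then 2 days into August 2058.
Total: 9 + 31 + 28 + 31 + 30 + 31 + 30 + 31 + 2 = 223.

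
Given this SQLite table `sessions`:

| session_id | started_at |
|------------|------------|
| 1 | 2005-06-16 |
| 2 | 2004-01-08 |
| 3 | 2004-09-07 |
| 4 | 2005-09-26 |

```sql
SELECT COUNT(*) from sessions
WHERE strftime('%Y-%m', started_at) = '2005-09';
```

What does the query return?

1

Rows with year-month 2005-09: 2005-09-26 → 1.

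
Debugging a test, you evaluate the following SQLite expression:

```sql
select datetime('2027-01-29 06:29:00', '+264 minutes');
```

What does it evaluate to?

2027-01-29 10:53:00

264 minutes = 4h 24m; +264 minutes from 2027-01-29 06:29:00 is 2027-01-29 10:53:00.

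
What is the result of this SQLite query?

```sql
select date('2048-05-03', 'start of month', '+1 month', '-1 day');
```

`start of month` rewinds 2048-05-03 to 2048-05-01.
Adding +1 month to 2048-05-01 gives 2048-06-01.
Going back 1 day from 2048-06-01 reaches 2048-05-31 (last day of May, 31 days).

2048-05-31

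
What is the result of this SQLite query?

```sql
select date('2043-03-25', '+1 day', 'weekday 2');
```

2043-03-31

Advancing 1 more day within March lands on 2043-03-26.
`weekday 2` advances to the next Tuesday; 2043-03-26 is a Thursday, so it moves forward to 2043-03-31.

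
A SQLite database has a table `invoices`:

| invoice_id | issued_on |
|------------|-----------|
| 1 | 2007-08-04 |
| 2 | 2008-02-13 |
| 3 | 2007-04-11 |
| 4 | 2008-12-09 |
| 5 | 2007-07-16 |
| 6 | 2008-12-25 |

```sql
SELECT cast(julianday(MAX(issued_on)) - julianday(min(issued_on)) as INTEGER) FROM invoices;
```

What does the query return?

624

MIN = 2007-04-11, MAX = 2008-12-25.
19 days remain in April 2007 after the 11th (30 − 11).
Full months from May 2007 through November 2008 contribute their day counts.
Then 25 days into December 2008.
Total: 19 + 31 + 30 + 31 + 31 + 30 + 31 + 30 + 31 + 31 + 29 + 31 + 30 + 31 + 30 + 31 + 31 + 30 + 31 + 30 + 25 = 624.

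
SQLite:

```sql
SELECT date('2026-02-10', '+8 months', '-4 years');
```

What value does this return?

Adding +8 months to 2026-02-10 gives 2026-10-10.
Adding -4 years to 2026-10-10 gives 2022-10-10.

2022-10-10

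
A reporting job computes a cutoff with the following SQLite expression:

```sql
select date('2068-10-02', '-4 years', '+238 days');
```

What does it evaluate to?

Adding -4 years to 2068-10-02 gives 2064-10-02.
Applying '+238 days' to 2064-10-02: counting 238 days forward gives 2065-05-28.

2065-05-28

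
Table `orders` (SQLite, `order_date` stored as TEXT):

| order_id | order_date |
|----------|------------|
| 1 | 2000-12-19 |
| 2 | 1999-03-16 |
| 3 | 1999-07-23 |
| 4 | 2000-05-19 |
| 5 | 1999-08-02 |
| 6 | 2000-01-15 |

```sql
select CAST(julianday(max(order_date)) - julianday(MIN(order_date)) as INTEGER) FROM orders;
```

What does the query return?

644

MIN = 1999-03-16, MAX = 2000-12-19.
15 days remain in March 1999 after the 16th (31 − 16).
Full months from April 1999 through November 2000 contribute their day counts.
Then 19 days into December 2000.
Total: 15 + 30 + 31 + 30 + 31 + 31 + 30 + 31 + 30 + 31 + 31 + 29 + 31 + 30 + 31 + 30 + 31 + 31 + 30 + 31 + 30 + 19 = 644.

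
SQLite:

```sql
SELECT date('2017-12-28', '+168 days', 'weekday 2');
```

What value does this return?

2018-06-19

Applying '+168 days' to 2017-12-28: counting 168 days forward gives 2018-06-14.
`weekday 2` advances to the next Tuesday; 2018-06-14 is a Thursday, so it moves forward to 2018-06-19.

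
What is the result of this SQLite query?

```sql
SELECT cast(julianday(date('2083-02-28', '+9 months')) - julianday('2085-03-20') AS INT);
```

-478

Adding +9 months to 2083-02-28 gives 2083-11-28.
2 days remain in November 2083 after the 28th (30 − 28).
Full months from December 2083 through February 2085 contribute their day counts.
Then 20 days into March 2085.
Total: 2 + 31 + 31 + 29 + 31 + 30 + 31 + 30 + 31 + 31 + 30 + 31 + 30 + 31 + 31 + 28 + 20 = 478.
The subtraction is earlier − later, so the result is −478 → -478.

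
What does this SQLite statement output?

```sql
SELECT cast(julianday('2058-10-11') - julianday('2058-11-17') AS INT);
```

-37

20 days remain in October 2058 after the 11th (31 − 11).
Then 17 days into November 2058.
Total: 20 + 17 = 37.
The subtraction is earlier − later, so the result is −37 → -37.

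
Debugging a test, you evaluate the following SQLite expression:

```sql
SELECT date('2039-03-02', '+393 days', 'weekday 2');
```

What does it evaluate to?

Applying '+393 days' to 2039-03-02: counting 393 days forward gives 2040-03-29.
`weekday 2` advances to the next Tuesday; 2040-03-29 is a Thursday, so it moves forward to 2040-04-03.

2040-04-03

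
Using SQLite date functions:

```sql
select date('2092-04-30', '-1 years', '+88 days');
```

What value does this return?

Adding -1 year to 2092-04-30 gives 2091-04-30.
Applying '+88 days' to 2091-04-30: counting 88 days forward gives 2091-07-27.

2091-07-27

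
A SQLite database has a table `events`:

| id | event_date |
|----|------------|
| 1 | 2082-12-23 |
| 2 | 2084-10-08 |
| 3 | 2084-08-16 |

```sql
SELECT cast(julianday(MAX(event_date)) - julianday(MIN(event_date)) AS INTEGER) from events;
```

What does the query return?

655

MIN = 2082-12-23, MAX = 2084-10-08.
8 days remain in December 2082 after the 23rd (31 − 23).
Full months from January 2083 through September 2084 contribute their day counts.
Then 8 days into October 2084.
Total: 8 + 31 + 28 + 31 + 30 + 31 + 30 + 31 + 31 + 30 + 31 + 30 + 31 + 31 + 29 + 31 + 30 + 31 + 30 + 31 + 31 + 30 + 8 = 655.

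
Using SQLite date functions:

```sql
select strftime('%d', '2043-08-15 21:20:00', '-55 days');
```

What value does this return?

First apply '-55 days': 2043-08-15 21:20:00 → 2043-06-21 21:20:00.
`%d` extracts the 2-digit day of month: 21.

21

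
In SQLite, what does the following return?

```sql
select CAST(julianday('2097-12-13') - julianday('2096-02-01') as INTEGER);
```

28 days remain in February 2096 after the 1st (29 − 1).
Full months from March 2096 through November 2097 contribute their day counts.
Then 13 days into December 2097.
Total: 28 + 31 + 30 + 31 + 30 + 31 + 31 + 30 + 31 + 30 + 31 + 31 + 28 + 31 + 30 + 31 + 30 + 31 + 31 + 30 + 31 + 30 + 13 = 681.

681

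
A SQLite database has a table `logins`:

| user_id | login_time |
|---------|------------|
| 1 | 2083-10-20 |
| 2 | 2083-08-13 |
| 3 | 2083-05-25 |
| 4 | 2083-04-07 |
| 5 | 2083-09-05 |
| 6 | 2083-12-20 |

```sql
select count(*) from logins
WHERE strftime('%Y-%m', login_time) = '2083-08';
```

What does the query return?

Rows with year-month 2083-08: 2083-08-13 → 1.

1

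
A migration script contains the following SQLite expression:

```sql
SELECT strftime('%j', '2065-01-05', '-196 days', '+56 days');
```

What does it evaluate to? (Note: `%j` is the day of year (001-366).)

First apply '-196 days', '+56 days': 2065-01-05 → 2064-08-18.
Day-of-year for 2064-08-18: days since 2064-01-01 inclusive = 231, zero-padded to 231.

231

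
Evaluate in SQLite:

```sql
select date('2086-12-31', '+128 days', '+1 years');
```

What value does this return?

Applying '+128 days' to 2086-12-31: counting 128 days forward gives 2087-05-08.
Adding +1 year to 2087-05-08 gives 2088-05-08.

2088-05-08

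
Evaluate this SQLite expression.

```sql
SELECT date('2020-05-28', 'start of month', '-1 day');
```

`start of month` rewinds 2020-05-28 to 2020-05-01.
Going back 1 day from 2020-05-01 reaches 2020-04-30 (last day of April, 30 days).

2020-04-30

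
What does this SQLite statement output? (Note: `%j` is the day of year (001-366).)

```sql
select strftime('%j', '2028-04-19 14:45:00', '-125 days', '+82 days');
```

First apply '-125 days', '+82 days': 2028-04-19 14:45:00 → 2028-03-07 14:45:00.
Day-of-year for 2028-03-07: days since 2028-01-01 inclusive = 67, zero-padded to 067.

067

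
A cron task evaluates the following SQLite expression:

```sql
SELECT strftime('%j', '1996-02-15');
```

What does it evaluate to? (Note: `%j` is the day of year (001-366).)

Day-of-year for 1996-02-15: days since 1996-01-01 inclusive = 46, zero-padded to 046.

046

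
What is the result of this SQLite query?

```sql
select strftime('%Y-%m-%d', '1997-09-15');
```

1997-09-15

`%Y-%m-%d` extracts the ISO date: 1997-09-15.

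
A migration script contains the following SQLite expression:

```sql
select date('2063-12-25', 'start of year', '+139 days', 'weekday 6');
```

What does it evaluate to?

`start of year` rewinds 2063-12-25 to 2063-01-01.
Applying '+139 days' to 2063-01-01: counting 139 days forward gives 2063-05-20.
`weekday 6` advances to the next Saturday; 2063-05-20 is a Sunday, so it moves forward to 2063-05-26.

2063-05-26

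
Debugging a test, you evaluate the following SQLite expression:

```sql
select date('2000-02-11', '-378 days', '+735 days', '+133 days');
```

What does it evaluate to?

2001-06-15

Applying '-378 days' to 2000-02-11: counting 378 days back gives 1999-01-29.
Applying '+735 days' to 1999-01-29: counting 735 days forward gives 2001-02-02.
Applying '+133 days' to 2001-02-02: counting 133 days forward gives 2001-06-15.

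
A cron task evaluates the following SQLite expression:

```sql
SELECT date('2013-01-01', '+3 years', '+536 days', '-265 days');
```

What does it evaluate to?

2016-09-28

Adding +3 years to 2013-01-01 gives 2016-01-01.
Applying '+536 days' to 2016-01-01: counting 536 days forward gives 2017-06-20.
Applying '-265 days' to 2017-06-20: counting 265 days back gives 2016-09-28.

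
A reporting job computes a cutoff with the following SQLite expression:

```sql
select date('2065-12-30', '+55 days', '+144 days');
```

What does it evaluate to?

2066-07-17

Applying '+55 days' to 2065-12-30: counting 55 days forward gives 2066-02-23.
Applying '+144 days' to 2066-02-23: counting 144 days forward gives 2066-07-17.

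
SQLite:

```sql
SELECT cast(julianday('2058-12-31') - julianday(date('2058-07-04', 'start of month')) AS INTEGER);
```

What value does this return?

183

`start of month` rewinds 2058-07-04 to 2058-07-01.
30 days remain in July 2058 after the 1st (31 − 1).
August 2058: 31 days.
September 2058: 30 days.
October 2058: 31 days.
November 2058: 30 days.
Then 31 days into December 2058.
Total: 30 + 31 + 30 + 31 + 30 + 31 = 183.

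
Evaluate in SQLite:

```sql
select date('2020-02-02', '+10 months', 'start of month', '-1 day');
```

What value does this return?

2020-11-30

Adding +10 months to 2020-02-02 gives 2020-12-02.
`start of month` rewinds 2020-12-02 to 2020-12-01.
Going back 1 day from 2020-12-01 reaches 2020-11-30 (last day of November, 30 days).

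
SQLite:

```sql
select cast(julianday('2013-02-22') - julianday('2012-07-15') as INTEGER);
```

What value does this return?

222

16 days remain in July 2012 after the 15th (31 − 15).
Full months from August 2012 through January 2013 contribute their day counts.
Then 22 days into February 2013.
Total: 16 + 31 + 30 + 31 + 30 + 31 + 31 + 22 = 222.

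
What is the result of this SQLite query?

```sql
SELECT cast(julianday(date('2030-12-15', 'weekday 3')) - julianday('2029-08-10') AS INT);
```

`weekday 3` advances to the next Wednesday; 2030-12-15 is a Sunday, so it moves forward to 2030-12-18.
21 days remain in August 2029 after the 10th (31 − 10).
Full months from September 2029 through November 2030 contribute their day counts.
Then 18 days into December 2030.
Total: 21 + 30 + 31 + 30 + 31 + 31 + 28 + 31 + 30 + 31 + 30 + 31 + 31 + 30 + 31 + 30 + 18 = 495.

495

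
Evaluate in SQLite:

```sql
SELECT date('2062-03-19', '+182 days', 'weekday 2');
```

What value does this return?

Applying '+182 days' to 2062-03-19: counting 182 days forward gives 2062-09-17.
`weekday 2` advances to the next Tuesday; 2062-09-17 is a Sunday, so it moves forward to 2062-09-19.

2062-09-19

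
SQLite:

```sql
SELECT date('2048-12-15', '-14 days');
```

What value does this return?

Going back 14 days within December lands on 2048-12-01.

2048-12-01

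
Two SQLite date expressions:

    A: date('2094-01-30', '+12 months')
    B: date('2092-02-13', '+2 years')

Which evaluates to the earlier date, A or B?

A = 2095-01-30.
B = 2094-02-13.
B is earlier.

B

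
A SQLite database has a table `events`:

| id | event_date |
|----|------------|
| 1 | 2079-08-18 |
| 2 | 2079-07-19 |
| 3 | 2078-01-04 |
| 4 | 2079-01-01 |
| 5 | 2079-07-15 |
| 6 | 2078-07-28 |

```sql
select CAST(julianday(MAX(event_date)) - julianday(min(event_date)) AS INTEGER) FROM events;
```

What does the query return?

591

MIN = 2078-01-04, MAX = 2079-08-18.
27 days remain in January 2078 after the 4th (31 − 4).
Full months from February 2078 through July 2079 contribute their day counts.
Then 18 days into August 2079.
Total: 27 + 28 + 31 + 30 + 31 + 30 + 31 + 31 + 30 + 31 + 30 + 31 + 31 + 28 + 31 + 30 + 31 + 30 + 31 + 18 = 591.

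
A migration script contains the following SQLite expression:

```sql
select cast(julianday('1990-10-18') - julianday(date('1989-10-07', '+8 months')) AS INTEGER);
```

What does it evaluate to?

133

Adding +8 months to 1989-10-07 gives 1990-06-07.
23 days remain in June 1990 after the 7th (30 − 7).
July 1990: 31 days.
August 1990: 31 days.
September 1990: 30 days.
Then 18 days into October 1990.
Total: 23 + 31 + 31 + 30 + 18 = 133.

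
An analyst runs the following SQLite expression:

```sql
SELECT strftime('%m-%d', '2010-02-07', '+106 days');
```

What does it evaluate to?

First apply '+106 days': 2010-02-07 → 2010-05-24.
`%m-%d` extracts the month-day: 05-24.

05-24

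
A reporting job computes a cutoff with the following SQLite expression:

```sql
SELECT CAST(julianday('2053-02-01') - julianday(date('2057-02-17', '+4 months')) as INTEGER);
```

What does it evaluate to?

-1597

Adding +4 months to 2057-02-17 gives 2057-06-17.
27 days remain in February 2053 after the 1st (28 − 1).
Full months from March 2053 through May 2057 contribute their day counts.
Then 17 days into June 2057.
Total: 27 + 31 + 30 + 31 + 30 + 31 + 31 + 30 + 31 + 30 + 31 + 31 + 28 + 31 + 30 + 31 + 30 + 31 + 31 + 30 + 31 + 30 + 31 + 31 + 28 + 31 + 30 + 31 + 30 + 31 + 31 + 30 + 31 + 30 + 31 + 31 + 29 + 31 + 30 + 31 + 30 + 31 + 31 + 30 + 31 + 30 + 31 + 31 + 28 + 31 + 30 + 31 + 17 = 1597.
The subtraction is earlier − later, so the result is −1597 → -1597.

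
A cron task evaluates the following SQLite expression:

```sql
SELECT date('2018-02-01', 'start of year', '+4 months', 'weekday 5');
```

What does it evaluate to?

`start of year` rewinds 2018-02-01 to 2018-01-01.
Adding +4 months to 2018-01-01 gives 2018-05-01.
`weekday 5` advances to the next Friday; 2018-05-01 is a Tuesday, so it moves forward to 2018-05-04.

2018-05-04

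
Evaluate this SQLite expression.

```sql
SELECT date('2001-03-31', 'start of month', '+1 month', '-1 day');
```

`start of month` rewinds 2001-03-31 to 2001-03-01.
Adding +1 month to 2001-03-01 gives 2001-04-01.
Going back 1 day from 2001-04-01 reaches 2001-03-31 (last day of March, 31 days).

2001-03-31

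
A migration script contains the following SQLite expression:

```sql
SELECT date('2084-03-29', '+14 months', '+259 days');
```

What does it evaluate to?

2086-02-12

Adding +14 months to 2084-03-29 gives 2085-05-29.
Applying '+259 days' to 2085-05-29: counting 259 days forward gives 2086-02-12.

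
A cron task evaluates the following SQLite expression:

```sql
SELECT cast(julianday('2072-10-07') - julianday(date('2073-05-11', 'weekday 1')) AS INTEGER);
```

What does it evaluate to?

`weekday 1` advances to the next Monday; 2073-05-11 is a Thursday, so it moves forward to 2073-05-15.
24 days remain in October 2072 after the 7th (31 − 7).
Full months from November 2072 through April 2073 contribute their day counts.
Then 15 days into May 2073.
Total: 24 + 30 + 31 + 31 + 28 + 31 + 30 + 15 = 220.
The subtraction is earlier − later, so the result is −220 → -220.

-220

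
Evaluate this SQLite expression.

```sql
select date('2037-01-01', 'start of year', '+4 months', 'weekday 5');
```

`start of year` rewinds 2037-01-01 to 2037-01-01.
Adding +4 months to 2037-01-01 gives 2037-05-01.
`weekday 5` advances to the next Friday; 2037-05-01 is already a Friday, so it stays at 2037-05-01.

2037-05-01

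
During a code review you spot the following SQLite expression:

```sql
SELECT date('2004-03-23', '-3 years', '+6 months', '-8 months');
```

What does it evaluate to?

2001-01-23

Adding -3 years to 2004-03-23 gives 2001-03-23.
Adding +6 months to 2001-03-23 gives 2001-09-23.
Adding -8 months to 2001-09-23 gives 2001-01-23.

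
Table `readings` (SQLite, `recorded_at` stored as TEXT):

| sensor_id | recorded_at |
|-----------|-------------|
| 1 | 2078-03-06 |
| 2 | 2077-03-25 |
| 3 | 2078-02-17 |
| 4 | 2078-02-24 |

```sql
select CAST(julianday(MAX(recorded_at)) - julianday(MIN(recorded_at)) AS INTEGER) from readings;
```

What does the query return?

MIN = 2077-03-25, MAX = 2078-03-06.
6 days remain in March 2077 after the 25th (31 − 25).
Full months from April 2077 through February 2078 contribute their day counts.
Then 6 days into March 2078.
Total: 6 + 30 + 31 + 30 + 31 + 31 + 30 + 31 + 30 + 31 + 31 + 28 + 6 = 346.

346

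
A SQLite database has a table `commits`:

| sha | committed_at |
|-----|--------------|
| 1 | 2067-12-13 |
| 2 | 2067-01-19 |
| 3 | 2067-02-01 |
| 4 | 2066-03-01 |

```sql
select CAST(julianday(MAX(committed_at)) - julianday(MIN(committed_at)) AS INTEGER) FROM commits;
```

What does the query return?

MIN = 2066-03-01, MAX = 2067-12-13.
30 days remain in March 2066 after the 1st (31 − 1).
Full months from April 2066 through November 2067 contribute their day counts.
Then 13 days into December 2067.
Total: 30 + 30 + 31 + 30 + 31 + 31 + 30 + 31 + 30 + 31 + 31 + 28 + 31 + 30 + 31 + 30 + 31 + 31 + 30 + 31 + 30 + 13 = 652.

652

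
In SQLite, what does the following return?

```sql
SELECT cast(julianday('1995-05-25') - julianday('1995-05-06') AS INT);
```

19

Both dates are in May 1995: 25 − 6 = 19.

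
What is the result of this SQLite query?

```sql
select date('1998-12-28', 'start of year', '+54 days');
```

1998-02-24

`start of year` rewinds 1998-12-28 to 1998-01-01.
Applying '+54 days' to 1998-01-01: counting 54 days forward gives 1998-02-24.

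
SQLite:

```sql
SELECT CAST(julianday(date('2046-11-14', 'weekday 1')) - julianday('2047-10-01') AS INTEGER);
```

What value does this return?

`weekday 1` advances to the next Monday; 2046-11-14 is a Wednesday, so it moves forward to 2046-11-19.
11 days remain in November 2046 after the 19th (30 − 19).
Full months from December 2046 through September 2047 contribute their day counts.
Then 1 day into October 2047.
Total: 11 + 31 + 31 + 28 + 31 + 30 + 31 + 30 + 31 + 31 + 30 + 1 = 316.
The subtraction is earlier − later, so the result is −316 → -316.

-316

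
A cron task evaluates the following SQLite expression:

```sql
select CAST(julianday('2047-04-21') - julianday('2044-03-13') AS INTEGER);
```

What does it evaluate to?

1134

18 days remain in March 2044 after the 13th (31 − 13).
Full months from April 2044 through March 2047 contribute their day counts.
Then 21 days into April 2047.
Total: 18 + 30 + 31 + 30 + 31 + 31 + 30 + 31 + 30 + 31 + 31 + 28 + 31 + 30 + 31 + 30 + 31 + 31 + 30 + 31 + 30 + 31 + 31 + 28 + 31 + 30 + 31 + 30 + 31 + 31 + 30 + 31 + 30 + 31 + 31 + 28 + 31 + 21 = 1134.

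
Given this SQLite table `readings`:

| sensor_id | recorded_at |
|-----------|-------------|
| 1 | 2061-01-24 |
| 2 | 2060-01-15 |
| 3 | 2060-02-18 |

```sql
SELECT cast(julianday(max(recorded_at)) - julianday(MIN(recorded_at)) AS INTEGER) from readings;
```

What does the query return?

375

MIN = 2060-01-15, MAX = 2061-01-24.
16 days remain in January 2060 after the 15th (31 − 15).
Full months from February 2060 through December 2060 contribute their day counts.
Then 24 days into January 2061.
Total: 16 + 29 + 31 + 30 + 31 + 30 + 31 + 31 + 30 + 31 + 30 + 31 + 24 = 375.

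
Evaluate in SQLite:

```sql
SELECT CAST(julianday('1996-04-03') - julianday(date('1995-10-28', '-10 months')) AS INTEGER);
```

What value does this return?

Adding -10 months to 1995-10-28 gives 1994-12-28.
3 days remain in December 1994 after the 28th (31 − 28).
Full months from January 1995 through March 1996 contribute their day counts.
Then 3 days into April 1996.
Total: 3 + 31 + 28 + 31 + 30 + 31 + 30 + 31 + 31 + 30 + 31 + 30 + 31 + 31 + 29 + 31 + 3 = 462.

462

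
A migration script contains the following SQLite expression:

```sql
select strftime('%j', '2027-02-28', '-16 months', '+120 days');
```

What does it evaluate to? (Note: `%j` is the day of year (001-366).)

First apply '-16 months', '+120 days': 2027-02-28 → 2026-02-25.
Day-of-year for 2026-02-25: days since 2026-01-01 inclusive = 56, zero-padded to 056.

056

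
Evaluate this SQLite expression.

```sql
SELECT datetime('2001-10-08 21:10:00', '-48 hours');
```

2001-10-06 21:10:00

-48 hours from 2001-10-08 21:10:00 is 2001-10-06 21:10:00 (crosses midnight).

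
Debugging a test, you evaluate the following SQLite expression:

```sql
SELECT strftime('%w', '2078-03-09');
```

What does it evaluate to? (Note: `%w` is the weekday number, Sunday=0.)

2078-03-09 is a Wednesday; with Sunday=0 that is 3.

3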